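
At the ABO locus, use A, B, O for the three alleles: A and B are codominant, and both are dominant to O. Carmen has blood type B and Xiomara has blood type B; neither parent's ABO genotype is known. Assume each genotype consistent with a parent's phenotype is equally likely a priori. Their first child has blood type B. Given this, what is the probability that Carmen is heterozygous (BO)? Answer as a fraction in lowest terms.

7/15

Possible genotypes: Carmen ∈ {BB, BO}; Xiomara ∈ {BB, BO}.
Weight each parental genotype pair by prior × P(type-B child):
  BB × BB: posterior weight 4/15.
  BB × BO: posterior weight 4/15.
  BO × BB: posterior weight 4/15.
  BO × BO: posterior weight 1/5.
Sum the posterior weight over pairs where Carmen is BO: 7/15.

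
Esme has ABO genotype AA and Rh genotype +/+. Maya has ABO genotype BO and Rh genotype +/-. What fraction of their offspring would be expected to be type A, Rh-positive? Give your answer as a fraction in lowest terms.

1/2

ABO cross AA × BO → offspring phenotypes: 1/2 A, 1/2 AB.
Rh cross +/+ × +/- → 1 Rh+.
Independent loci: P(type A, Rh-positive) = 1/2 × 1 = 1/2.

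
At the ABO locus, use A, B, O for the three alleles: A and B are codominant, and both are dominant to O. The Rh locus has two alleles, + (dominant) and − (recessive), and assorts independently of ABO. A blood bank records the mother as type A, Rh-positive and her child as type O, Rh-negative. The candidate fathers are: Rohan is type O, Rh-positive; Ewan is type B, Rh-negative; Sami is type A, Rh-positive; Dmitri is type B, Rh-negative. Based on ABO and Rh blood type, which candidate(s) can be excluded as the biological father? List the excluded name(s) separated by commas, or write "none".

A candidate is excluded only if no genotype consistent with his phenotype could produce a type O, Rh-negative child with a type A, Rh-positive mother.
Every candidate has at least one consistent genotype combination, so none can be excluded.

none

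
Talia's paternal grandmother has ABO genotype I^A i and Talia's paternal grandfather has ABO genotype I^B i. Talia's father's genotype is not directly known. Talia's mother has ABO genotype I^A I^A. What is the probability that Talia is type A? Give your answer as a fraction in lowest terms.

3/4

Talia's father's ABO genotype from I^A i × I^B i: 1/4 I^A I^B, 1/4 I^A i, 1/4 I^B i, 1/4 i i.
Crossing each possibility with the mother I^A I^A and summing P(type A): 1/4·1/2 + 1/4·1 + 1/4·1/2 + 1/4·1 = 3/4.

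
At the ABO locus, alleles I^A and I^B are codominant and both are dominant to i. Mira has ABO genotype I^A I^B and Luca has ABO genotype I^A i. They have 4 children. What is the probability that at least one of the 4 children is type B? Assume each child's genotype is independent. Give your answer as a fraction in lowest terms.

175/256

ABO cross I^A I^B × I^A i → 1/2 A, 1/4 B, 1/4 AB.
So P(type B) = 1/4 per child.
P(none) = (3/4)^4 = 81/256; P(at least one) = 1 − 81/256 = 175/256.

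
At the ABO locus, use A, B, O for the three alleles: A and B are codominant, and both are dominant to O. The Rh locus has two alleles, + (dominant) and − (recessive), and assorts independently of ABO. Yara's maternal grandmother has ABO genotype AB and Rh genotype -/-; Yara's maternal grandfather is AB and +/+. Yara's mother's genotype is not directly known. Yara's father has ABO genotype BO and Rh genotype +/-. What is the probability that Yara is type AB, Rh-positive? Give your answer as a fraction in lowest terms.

3/16

Yara's mother's ABO genotype from AB × AB: 1/4 AA, 1/2 AB, 1/4 BB.
Crossing each possibility with the father BO and summing P(type AB): 1/4·1/2 + 1/2·1/4 + 1/4·0 = 1/4.
Similarly for Rh via the mother's Rh distribution: P(Rh+) = 3/4.
Independent loci: 1/4 × 3/4 = 3/16.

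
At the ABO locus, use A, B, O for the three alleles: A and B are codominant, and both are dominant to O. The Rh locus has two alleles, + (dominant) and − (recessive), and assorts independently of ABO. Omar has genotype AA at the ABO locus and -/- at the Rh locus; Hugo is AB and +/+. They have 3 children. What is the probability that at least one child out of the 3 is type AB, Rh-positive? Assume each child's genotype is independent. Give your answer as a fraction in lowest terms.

7/8

ABO cross AA × AB → 1/2 A, 1/2 AB.
Rh cross -/- × +/+ → 1 Rh+; so P(type AB, Rh-positive) = 1/2 × 1 = 1/2 per child.
P(none) = (1/2)^3 = 1/8; P(at least one) = 1 − 1/8 = 7/8.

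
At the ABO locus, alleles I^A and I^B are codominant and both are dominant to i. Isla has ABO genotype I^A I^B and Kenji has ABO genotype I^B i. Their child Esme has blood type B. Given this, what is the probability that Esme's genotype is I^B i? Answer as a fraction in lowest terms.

1/2

Cross I^A I^B × I^B i → 1/4 I^A I^B, 1/4 I^A i, 1/4 I^B I^B, 1/4 I^B i.
Type-B genotypes among offspring: I^B I^B (1/4), I^B i (1/4); total 1/2.
P(I^B i | type B) = (1/4) / (1/2) = 1/2.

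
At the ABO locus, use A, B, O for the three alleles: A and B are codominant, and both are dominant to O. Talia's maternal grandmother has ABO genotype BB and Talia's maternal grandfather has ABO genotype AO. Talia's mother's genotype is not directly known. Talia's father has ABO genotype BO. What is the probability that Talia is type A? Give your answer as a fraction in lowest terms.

Talia's mother's ABO genotype from BB × AO: 1/2 AB, 1/2 BO.
Crossing each possibility with the father BO and summing P(type A): 1/2·1/4 + 1/2·0 = 1/8.

1/8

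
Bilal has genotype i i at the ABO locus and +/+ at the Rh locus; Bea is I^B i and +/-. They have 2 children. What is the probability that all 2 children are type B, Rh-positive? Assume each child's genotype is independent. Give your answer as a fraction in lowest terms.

1/4

ABO cross i i × I^B i → 1/2 O, 1/2 B.
Rh cross +/+ × +/- → 1 Rh+; so P(type B, Rh-positive) = 1/2 × 1 = 1/2 per child.
All 2 independent: (1/2)^2 = 1/4.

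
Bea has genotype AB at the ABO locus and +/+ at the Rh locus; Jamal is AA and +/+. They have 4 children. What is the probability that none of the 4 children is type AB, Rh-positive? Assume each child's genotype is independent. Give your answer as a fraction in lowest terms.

ABO cross AB × AA → 1/2 A, 1/2 AB.
Rh cross +/+ × +/+ → 1 Rh+; so P(type AB, Rh-positive) = 1/2 × 1 = 1/2 per child.
P(not type AB, Rh-positive) = 1/2 for one child; (1/2)^4 = 1/16.

1/16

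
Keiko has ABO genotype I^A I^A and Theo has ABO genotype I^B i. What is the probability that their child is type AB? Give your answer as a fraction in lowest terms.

1/2

ABO cross I^A I^A × I^B i → offspring phenotypes: 1/2 A, 1/2 AB.
So P(type AB) = 1/2.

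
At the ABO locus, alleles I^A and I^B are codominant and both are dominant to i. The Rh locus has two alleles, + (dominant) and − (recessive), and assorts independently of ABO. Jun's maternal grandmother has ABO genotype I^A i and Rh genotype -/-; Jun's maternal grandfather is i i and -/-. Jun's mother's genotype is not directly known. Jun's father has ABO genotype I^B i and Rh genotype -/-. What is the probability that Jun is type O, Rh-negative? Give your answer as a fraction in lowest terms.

3/8

Jun's mother's ABO genotype from I^A i × i i: 1/2 I^A i, 1/2 i i.
Crossing each possibility with the father I^B i and summing P(type O): 1/2·1/4 + 1/2·1/2 = 3/8.
Similarly for Rh via the mother's Rh distribution: P(Rh-) = 1.
Independent loci: 3/8 × 1 = 3/8.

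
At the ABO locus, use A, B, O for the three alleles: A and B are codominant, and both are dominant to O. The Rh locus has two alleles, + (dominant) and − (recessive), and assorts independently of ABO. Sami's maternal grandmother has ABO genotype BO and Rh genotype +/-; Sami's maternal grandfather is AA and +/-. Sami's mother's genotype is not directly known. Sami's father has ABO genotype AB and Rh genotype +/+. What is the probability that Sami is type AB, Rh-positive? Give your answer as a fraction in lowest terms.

3/8

Sami's mother's ABO genotype from BO × AA: 1/2 AB, 1/2 AO.
Crossing each possibility with the father AB and summing P(type AB): 1/2·1/2 + 1/2·1/4 = 3/8.
Similarly for Rh via the mother's Rh distribution: P(Rh+) = 1.
Independent loci: 3/8 × 1 = 3/8.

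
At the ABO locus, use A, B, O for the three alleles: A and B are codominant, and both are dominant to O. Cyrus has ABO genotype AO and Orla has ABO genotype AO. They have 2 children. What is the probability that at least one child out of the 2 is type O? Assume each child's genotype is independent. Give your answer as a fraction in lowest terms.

7/16

ABO cross AO × AO → 1/4 O, 3/4 A.
So P(type O) = 1/4 per child.
P(none) = (3/4)^2 = 9/16; P(at least one) = 1 − 9/16 = 7/16.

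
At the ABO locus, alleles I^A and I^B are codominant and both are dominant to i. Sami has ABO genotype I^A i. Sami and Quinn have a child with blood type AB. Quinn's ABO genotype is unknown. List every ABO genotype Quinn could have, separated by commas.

For each candidate genotype of Quinn, check whether crossing it with I^A i can produce every observed child phenotype.
  I^A I^A → possible child types {A} ✗
  I^A I^B → possible child types {A, B, AB} ✓
  I^A i → possible child types {O, A} ✗
  I^B I^B → possible child types {B, AB} ✓
  I^B i → possible child types {O, A, B, AB} ✓
  i i → possible child types {O, A} ✗

I^A I^B, I^B I^B, I^B i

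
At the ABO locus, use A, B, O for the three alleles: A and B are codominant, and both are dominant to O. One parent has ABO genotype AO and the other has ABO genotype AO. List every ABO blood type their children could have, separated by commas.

O, A

Gametes from AO × AO give offspring ABO genotypes AA, AO, OO, i.e. phenotypes O, A.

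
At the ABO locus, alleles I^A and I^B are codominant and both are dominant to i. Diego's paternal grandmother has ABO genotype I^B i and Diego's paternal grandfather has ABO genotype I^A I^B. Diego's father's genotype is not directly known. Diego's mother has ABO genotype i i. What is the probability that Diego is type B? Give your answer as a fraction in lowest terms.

Diego's father's ABO genotype from I^B i × I^A I^B: 1/4 I^A I^B, 1/4 I^A i, 1/4 I^B I^B, 1/4 I^B i.
Crossing each possibility with the mother i i and summing P(type B): 1/4·1/2 + 1/4·0 + 1/4·1 + 1/4·1/2 = 1/2.

1/2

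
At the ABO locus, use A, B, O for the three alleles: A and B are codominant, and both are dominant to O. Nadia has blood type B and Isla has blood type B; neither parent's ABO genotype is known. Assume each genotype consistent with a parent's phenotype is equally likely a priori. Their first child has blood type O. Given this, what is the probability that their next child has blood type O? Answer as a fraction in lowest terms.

1/4

Possible genotypes: Nadia ∈ {BB, BO}; Isla ∈ {BB, BO}.
Weight each parental genotype pair by prior × P(type-O child):
  BO × BO: posterior weight 1; P(next child type O) = 1/4.
Weighted sum = 1/4.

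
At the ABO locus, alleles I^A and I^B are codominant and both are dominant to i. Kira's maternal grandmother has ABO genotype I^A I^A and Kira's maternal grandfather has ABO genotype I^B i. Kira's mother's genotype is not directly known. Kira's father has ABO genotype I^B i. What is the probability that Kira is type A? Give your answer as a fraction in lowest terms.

1/4

Kira's mother's ABO genotype from I^A I^A × I^B i: 1/2 I^A I^B, 1/2 I^A i.
Crossing each possibility with the father I^B i and summing P(type A): 1/2·1/4 + 1/2·1/4 = 1/4.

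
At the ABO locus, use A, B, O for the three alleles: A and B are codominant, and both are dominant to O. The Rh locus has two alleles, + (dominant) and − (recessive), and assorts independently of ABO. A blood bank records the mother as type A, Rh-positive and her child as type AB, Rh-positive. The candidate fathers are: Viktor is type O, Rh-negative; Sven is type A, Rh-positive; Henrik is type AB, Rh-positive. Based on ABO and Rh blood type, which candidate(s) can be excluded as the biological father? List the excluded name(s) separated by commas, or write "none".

A candidate is excluded only if no genotype consistent with his phenotype could produce a type AB, Rh-positive child with a type A, Rh-positive mother.
Viktor (type O, Rh-): no genotype consistent with that phenotype can produce a type-AB Rh+ child with a type-A mother.
Sven (type A, Rh+): no genotype consistent with that phenotype can produce a type-AB Rh+ child with a type-A mother.

Viktor, Sven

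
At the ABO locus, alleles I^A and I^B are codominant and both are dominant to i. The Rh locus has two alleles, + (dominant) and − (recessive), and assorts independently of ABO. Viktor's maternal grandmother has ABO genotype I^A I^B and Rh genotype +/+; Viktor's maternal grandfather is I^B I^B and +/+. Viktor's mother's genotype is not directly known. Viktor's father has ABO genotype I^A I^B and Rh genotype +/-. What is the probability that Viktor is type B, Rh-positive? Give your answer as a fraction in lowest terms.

Viktor's mother's ABO genotype from I^A I^B × I^B I^B: 1/2 I^A I^B, 1/2 I^B I^B.
Crossing each possibility with the father I^A I^B and summing P(type B): 1/2·1/4 + 1/2·1/2 = 3/8.
Similarly for Rh via the mother's Rh distribution: P(Rh+) = 1.
Independent loci: 3/8 × 1 = 3/8.

3/8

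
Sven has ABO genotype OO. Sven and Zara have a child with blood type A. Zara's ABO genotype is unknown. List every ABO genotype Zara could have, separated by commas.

AA, AB, AO

For each candidate genotype of Zara, check whether crossing it with OO can produce every observed child phenotype.
  AA → possible child types {A} ✓
  AB → possible child types {A, B} ✓
  AO → possible child types {O, A} ✓
  BB → possible child types {B} ✗
  BO → possible child types {O, B} ✗
  OO → possible child types {O} ✗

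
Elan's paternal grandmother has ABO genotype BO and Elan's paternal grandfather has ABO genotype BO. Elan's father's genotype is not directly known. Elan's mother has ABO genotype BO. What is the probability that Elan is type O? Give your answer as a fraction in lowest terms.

Elan's father's ABO genotype from BO × BO: 1/4 BB, 1/2 BO, 1/4 OO.
Crossing each possibility with the mother BO and summing P(type O): 1/4·0 + 1/2·1/4 + 1/4·1/2 = 1/4.

1/4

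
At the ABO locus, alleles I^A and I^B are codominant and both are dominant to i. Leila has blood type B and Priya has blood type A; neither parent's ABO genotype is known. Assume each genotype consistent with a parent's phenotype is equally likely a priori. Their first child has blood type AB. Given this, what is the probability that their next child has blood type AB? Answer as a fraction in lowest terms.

25/36

Possible genotypes: Leila ∈ {I^B I^B, I^B i}; Priya ∈ {I^A I^A, I^A i}.
Weight each parental genotype pair by prior × P(type-AB child):
  I^B I^B × I^A I^A: posterior weight 4/9; P(next child type AB) = 1.
  I^B I^B × I^A i: posterior weight 2/9; P(next child type AB) = 1/2.
  I^B i × I^A I^A: posterior weight 2/9; P(next child type AB) = 1/2.
  I^B i × I^A i: posterior weight 1/9; P(next child type AB) = 1/4.
Weighted sum = 25/36.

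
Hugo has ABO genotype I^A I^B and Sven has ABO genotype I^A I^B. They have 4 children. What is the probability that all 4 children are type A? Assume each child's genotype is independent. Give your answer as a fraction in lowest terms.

ABO cross I^A I^B × I^A I^B → 1/4 A, 1/4 B, 1/2 AB.
So P(type A) = 1/4 per child.
All 4 independent: (1/4)^4 = 1/256.

1/256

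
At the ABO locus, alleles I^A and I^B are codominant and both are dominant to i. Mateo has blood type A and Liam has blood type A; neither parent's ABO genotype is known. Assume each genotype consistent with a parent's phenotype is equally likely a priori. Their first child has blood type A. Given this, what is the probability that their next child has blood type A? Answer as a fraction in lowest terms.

19/20

Possible genotypes: Mateo ∈ {I^A I^A, I^A i}; Liam ∈ {I^A I^A, I^A i}.
Weight each parental genotype pair by prior × P(type-A child):
  I^A I^A × I^A I^A: posterior weight 4/15; P(next child type A) = 1.
  I^A I^A × I^A i: posterior weight 4/15; P(next child type A) = 1.
  I^A i × I^A I^A: posterior weight 4/15; P(next child type A) = 1.
  I^A i × I^A i: posterior weight 1/5; P(next child type A) = 3/4.
Weighted sum = 19/20.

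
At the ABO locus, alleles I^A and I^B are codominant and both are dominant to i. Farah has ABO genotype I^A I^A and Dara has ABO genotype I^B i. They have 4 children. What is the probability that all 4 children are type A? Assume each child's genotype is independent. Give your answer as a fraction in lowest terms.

ABO cross I^A I^A × I^B i → 1/2 A, 1/2 AB.
So P(type A) = 1/2 per child.
All 4 independent: (1/2)^4 = 1/16.

1/16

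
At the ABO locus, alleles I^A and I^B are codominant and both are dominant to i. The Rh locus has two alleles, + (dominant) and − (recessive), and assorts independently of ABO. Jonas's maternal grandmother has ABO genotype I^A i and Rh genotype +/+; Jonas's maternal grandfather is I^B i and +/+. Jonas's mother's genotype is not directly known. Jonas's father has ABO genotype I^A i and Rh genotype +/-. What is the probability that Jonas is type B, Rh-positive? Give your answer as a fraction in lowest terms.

1/8

Jonas's mother's ABO genotype from I^A i × I^B i: 1/4 I^A I^B, 1/4 I^A i, 1/4 I^B i, 1/4 i i.
Crossing each possibility with the father I^A i and summing P(type B): 1/4·1/4 + 1/4·0 + 1/4·1/4 + 1/4·0 = 1/8.
Similarly for Rh via the mother's Rh distribution: P(Rh+) = 1.
Independent loci: 1/8 × 1 = 1/8.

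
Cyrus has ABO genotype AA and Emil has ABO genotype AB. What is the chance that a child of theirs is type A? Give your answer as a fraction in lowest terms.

1/2

ABO cross AA × AB → offspring phenotypes: 1/2 A, 1/2 AB.
So P(type A) = 1/2.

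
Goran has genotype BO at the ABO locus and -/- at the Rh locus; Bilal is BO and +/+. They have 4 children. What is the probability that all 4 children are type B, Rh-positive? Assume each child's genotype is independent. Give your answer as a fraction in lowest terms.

81/256

ABO cross BO × BO → 1/4 O, 3/4 B.
Rh cross -/- × +/+ → 1 Rh+; so P(type B, Rh-positive) = 3/4 × 1 = 3/4 per child.
All 4 independent: (3/4)^4 = 81/256.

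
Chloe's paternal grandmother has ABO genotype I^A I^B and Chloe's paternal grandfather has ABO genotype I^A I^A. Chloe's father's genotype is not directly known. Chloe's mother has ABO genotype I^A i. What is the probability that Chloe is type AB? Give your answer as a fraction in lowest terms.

Chloe's father's ABO genotype from I^A I^B × I^A I^A: 1/2 I^A I^A, 1/2 I^A I^B.
Crossing each possibility with the mother I^A i and summing P(type AB): 1/2·0 + 1/2·1/4 = 1/8.

1/8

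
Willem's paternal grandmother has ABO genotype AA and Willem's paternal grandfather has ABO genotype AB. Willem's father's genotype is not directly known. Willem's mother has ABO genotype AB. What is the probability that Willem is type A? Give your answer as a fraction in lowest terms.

Willem's father's ABO genotype from AA × AB: 1/2 AA, 1/2 AB.
Crossing each possibility with the mother AB and summing P(type A): 1/2·1/2 + 1/2·1/4 = 3/8.

3/8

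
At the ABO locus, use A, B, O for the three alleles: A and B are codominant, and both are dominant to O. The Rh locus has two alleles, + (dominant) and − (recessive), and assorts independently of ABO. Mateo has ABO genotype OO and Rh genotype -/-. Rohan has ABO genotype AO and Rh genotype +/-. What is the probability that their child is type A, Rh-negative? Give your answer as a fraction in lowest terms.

ABO cross OO × AO → offspring phenotypes: 1/2 O, 1/2 A.
Rh cross -/- × +/- → 1/2 Rh+, 1/2 Rh-.
Independent loci: P(type A, Rh-negative) = 1/2 × 1/2 = 1/4.

1/4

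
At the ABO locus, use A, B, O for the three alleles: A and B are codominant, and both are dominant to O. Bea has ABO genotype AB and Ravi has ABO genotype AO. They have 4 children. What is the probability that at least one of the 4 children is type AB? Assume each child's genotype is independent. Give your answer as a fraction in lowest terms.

ABO cross AB × AO → 1/2 A, 1/4 B, 1/4 AB.
So P(type AB) = 1/4 per child.
P(none) = (3/4)^4 = 81/256; P(at least one) = 1 − 81/256 = 175/256.

175/256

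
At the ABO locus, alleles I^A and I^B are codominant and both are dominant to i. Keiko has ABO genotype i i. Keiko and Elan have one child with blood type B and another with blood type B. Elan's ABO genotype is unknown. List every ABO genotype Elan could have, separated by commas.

For each candidate genotype of Elan, check whether crossing it with i i can produce every observed child phenotype.
  I^A I^A → possible child types {A} ✗
  I^A I^B → possible child types {A, B} ✓
  I^A i → possible child types {O, A} ✗
  I^B I^B → possible child types {B} ✓
  I^B i → possible child types {O, B} ✓
  i i → possible child types {O} ✗

I^A I^B, I^B I^B, I^B i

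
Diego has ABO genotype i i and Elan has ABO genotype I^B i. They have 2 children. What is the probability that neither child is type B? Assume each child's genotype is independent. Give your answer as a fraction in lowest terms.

1/4

ABO cross i i × I^B i → 1/2 O, 1/2 B.
So P(type B) = 1/2 per child.
P(not type B) = 1/2 for one child; (1/2)^2 = 1/4.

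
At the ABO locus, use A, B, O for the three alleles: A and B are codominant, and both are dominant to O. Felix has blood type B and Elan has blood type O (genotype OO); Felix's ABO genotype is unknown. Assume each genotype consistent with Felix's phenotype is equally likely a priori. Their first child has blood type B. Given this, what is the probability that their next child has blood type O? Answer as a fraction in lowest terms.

Possible genotypes: Felix ∈ {BB, BO}; Elan ∈ {OO}.
Weight each parental genotype pair by prior × P(type-B child):
  BB × OO: posterior weight 2/3; P(next child type O) = 0.
  BO × OO: posterior weight 1/3; P(next child type O) = 1/2.
Weighted sum = 1/6.

1/6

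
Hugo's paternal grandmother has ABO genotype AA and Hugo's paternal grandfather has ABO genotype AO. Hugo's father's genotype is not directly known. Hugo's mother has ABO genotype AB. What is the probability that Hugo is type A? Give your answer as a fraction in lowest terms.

1/2

Hugo's father's ABO genotype from AA × AO: 1/2 AA, 1/2 AO.
Crossing each possibility with the mother AB and summing P(type A): 1/2·1/2 + 1/2·1/2 = 1/2.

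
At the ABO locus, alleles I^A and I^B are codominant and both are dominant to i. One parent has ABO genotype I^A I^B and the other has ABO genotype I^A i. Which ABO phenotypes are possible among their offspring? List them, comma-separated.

Gametes from I^A I^B × I^A i give offspring ABO genotypes I^A I^A, I^A I^B, I^A i, I^B i, i.e. phenotypes A, B, AB.

A, B, AB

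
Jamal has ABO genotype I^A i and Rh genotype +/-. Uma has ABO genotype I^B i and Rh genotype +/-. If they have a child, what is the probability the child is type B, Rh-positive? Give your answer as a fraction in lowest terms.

3/16

ABO cross I^A i × I^B i → offspring phenotypes: 1/4 O, 1/4 A, 1/4 B, 1/4 AB.
Rh cross +/- × +/- → 3/4 Rh+, 1/4 Rh-.
Independent loci: P(type B, Rh-positive) = 1/4 × 3/4 = 3/16.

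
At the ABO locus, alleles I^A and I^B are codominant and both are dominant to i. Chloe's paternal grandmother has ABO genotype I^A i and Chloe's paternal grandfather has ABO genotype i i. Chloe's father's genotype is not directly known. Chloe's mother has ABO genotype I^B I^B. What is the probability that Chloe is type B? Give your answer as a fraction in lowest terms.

3/4

Chloe's father's ABO genotype from I^A i × i i: 1/2 I^A i, 1/2 i i.
Crossing each possibility with the mother I^B I^B and summing P(type B): 1/2·1/2 + 1/2·1 = 3/4.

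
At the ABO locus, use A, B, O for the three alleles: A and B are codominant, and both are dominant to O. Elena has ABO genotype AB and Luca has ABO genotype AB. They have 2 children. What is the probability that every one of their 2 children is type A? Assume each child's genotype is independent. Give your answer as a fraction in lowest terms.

ABO cross AB × AB → 1/4 A, 1/4 B, 1/2 AB.
So P(type A) = 1/4 per child.
All 2 independent: (1/4)^2 = 1/16.

1/16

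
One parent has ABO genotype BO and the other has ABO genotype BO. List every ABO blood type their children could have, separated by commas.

Gametes from BO × BO give offspring ABO genotypes BB, BO, OO, i.e. phenotypes O, B.

O, B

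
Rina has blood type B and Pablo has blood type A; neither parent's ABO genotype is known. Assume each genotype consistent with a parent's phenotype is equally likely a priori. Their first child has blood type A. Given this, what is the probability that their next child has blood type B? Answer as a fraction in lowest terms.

Possible genotypes: Rina ∈ {BB, BO}; Pablo ∈ {AA, AO}.
Weight each parental genotype pair by prior × P(type-A child):
  BO × AA: posterior weight 2/3; P(next child type B) = 0.
  BO × AO: posterior weight 1/3; P(next child type B) = 1/4.
Weighted sum = 1/12.

1/12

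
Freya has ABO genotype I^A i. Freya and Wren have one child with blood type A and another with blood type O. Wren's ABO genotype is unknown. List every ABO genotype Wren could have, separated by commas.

I^A i, I^B i, i i

For each candidate genotype of Wren, check whether crossing it with I^A i can produce every observed child phenotype.
  I^A I^A → possible child types {A} ✗
  I^A I^B → possible child types {A, B, AB} ✗
  I^A i → possible child types {O, A} ✓
  I^B I^B → possible child types {B, AB} ✗
  I^B i → possible child types {O, A, B, AB} ✓
  i i → possible child types {O, A} ✓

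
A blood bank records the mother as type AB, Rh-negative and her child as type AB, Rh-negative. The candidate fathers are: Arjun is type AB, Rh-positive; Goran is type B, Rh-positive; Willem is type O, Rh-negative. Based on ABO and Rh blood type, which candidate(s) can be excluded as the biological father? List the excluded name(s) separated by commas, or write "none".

Willem

A candidate is excluded only if no genotype consistent with his phenotype could produce a type AB, Rh-negative child with a type AB, Rh-negative mother.
Willem (type O, Rh-): no genotype consistent with that phenotype can produce a type-AB Rh- child with a type-AB mother.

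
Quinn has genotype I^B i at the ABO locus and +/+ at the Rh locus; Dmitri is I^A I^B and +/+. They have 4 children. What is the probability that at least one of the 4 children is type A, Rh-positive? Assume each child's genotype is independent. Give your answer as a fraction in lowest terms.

ABO cross I^B i × I^A I^B → 1/4 A, 1/2 B, 1/4 AB.
Rh cross +/+ × +/+ → 1 Rh+; so P(type A, Rh-positive) = 1/4 × 1 = 1/4 per child.
P(none) = (3/4)^4 = 81/256; P(at least one) = 1 − 81/256 = 175/256.

175/256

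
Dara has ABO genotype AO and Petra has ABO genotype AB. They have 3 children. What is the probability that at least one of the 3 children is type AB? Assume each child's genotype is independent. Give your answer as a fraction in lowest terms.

ABO cross AO × AB → 1/2 A, 1/4 B, 1/4 AB.
So P(type AB) = 1/4 per child.
P(none) = (3/4)^3 = 27/64; P(at least one) = 1 − 27/64 = 37/64.

37/64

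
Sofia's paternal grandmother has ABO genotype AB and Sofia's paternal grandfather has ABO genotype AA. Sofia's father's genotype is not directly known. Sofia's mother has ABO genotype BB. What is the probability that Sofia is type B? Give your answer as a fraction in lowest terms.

1/4

Sofia's father's ABO genotype from AB × AA: 1/2 AA, 1/2 AB.
Crossing each possibility with the mother BB and summing P(type B): 1/2·0 + 1/2·1/2 = 1/4.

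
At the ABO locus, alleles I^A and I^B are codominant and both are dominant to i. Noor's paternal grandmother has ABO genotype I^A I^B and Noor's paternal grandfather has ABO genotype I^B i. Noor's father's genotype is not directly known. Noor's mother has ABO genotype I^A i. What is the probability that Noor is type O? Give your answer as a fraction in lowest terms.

Noor's father's ABO genotype from I^A I^B × I^B i: 1/4 I^A I^B, 1/4 I^A i, 1/4 I^B I^B, 1/4 I^B i.
Crossing each possibility with the mother I^A i and summing P(type O): 1/4·0 + 1/4·1/4 + 1/4·0 + 1/4·1/4 = 1/8.

1/8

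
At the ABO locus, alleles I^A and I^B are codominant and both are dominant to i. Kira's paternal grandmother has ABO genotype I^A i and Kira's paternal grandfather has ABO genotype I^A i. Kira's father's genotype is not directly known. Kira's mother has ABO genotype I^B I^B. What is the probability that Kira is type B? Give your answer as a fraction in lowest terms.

Kira's father's ABO genotype from I^A i × I^A i: 1/4 I^A I^A, 1/2 I^A i, 1/4 i i.
Crossing each possibility with the mother I^B I^B and summing P(type B): 1/4·0 + 1/2·1/2 + 1/4·1 = 1/2.

1/2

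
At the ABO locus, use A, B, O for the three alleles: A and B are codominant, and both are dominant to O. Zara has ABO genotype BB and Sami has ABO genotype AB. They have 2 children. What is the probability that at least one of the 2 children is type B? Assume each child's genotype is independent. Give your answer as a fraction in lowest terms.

3/4

ABO cross BB × AB → 1/2 B, 1/2 AB.
So P(type B) = 1/2 per child.
P(none) = (1/2)^2 = 1/4; P(at least one) = 1 − 1/4 = 3/4.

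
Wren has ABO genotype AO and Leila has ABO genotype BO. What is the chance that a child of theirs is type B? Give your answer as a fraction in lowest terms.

ABO cross AO × BO → offspring phenotypes: 1/4 O, 1/4 A, 1/4 B, 1/4 AB.
So P(type B) = 1/4.

1/4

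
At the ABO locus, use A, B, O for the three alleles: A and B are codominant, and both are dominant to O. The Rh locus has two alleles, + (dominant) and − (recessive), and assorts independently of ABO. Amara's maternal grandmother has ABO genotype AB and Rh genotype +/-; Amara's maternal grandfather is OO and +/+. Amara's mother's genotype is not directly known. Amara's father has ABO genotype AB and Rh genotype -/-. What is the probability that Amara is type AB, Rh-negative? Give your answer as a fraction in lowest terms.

1/16

Amara's mother's ABO genotype from AB × OO: 1/2 AO, 1/2 BO.
Crossing each possibility with the father AB and summing P(type AB): 1/2·1/4 + 1/2·1/4 = 1/4.
Similarly for Rh via the mother's Rh distribution: P(Rh-) = 1/4.
Independent loci: 1/4 × 1/4 = 1/16.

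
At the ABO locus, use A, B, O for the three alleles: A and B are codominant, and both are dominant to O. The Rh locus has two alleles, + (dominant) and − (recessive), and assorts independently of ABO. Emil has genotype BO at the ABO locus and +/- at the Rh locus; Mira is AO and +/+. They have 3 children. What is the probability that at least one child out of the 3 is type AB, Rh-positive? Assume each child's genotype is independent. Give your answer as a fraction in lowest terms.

ABO cross BO × AO → 1/4 O, 1/4 A, 1/4 B, 1/4 AB.
Rh cross +/- × +/+ → 1 Rh+; so P(type AB, Rh-positive) = 1/4 × 1 = 1/4 per child.
P(none) = (3/4)^3 = 27/64; P(at least one) = 1 − 27/64 = 37/64.

37/64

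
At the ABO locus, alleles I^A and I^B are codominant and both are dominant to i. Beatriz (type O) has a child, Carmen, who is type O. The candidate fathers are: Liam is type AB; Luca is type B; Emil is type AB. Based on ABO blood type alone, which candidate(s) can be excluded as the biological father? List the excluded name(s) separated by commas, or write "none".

Liam, Emil

A candidate is excluded only if no genotype consistent with his phenotype could produce a type O child with a type O mother.
Liam (type AB): no genotype consistent with that phenotype can produce a type-O child with a type-O mother.
Emil (type AB): no genotype consistent with that phenotype can produce a type-O child with a type-O mother.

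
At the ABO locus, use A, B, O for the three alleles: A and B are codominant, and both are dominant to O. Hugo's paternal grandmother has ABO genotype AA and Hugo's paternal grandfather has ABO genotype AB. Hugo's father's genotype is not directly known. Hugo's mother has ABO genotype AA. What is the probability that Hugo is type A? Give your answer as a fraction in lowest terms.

Hugo's father's ABO genotype from AA × AB: 1/2 AA, 1/2 AB.
Crossing each possibility with the mother AA and summing P(type A): 1/2·1 + 1/2·1/2 = 3/4.

3/4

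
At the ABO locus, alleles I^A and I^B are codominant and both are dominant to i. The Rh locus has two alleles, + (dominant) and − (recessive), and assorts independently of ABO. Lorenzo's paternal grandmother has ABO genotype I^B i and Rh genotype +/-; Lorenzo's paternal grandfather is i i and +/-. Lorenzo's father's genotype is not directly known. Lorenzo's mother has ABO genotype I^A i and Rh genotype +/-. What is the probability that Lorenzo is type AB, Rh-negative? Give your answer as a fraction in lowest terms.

1/32

Lorenzo's father's ABO genotype from I^B i × i i: 1/2 I^B i, 1/2 i i.
Crossing each possibility with the mother I^A i and summing P(type AB): 1/2·1/4 + 1/2·0 = 1/8.
Similarly for Rh via the father's Rh distribution: P(Rh-) = 1/4.
Independent loci: 1/8 × 1/4 = 1/32.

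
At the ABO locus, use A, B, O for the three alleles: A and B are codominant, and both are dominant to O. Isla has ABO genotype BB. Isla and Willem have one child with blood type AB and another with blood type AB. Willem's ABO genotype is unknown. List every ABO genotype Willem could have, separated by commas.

AA, AB, AO

For each candidate genotype of Willem, check whether crossing it with BB can produce every observed child phenotype.
  AA → possible child types {AB} ✓
  AB → possible child types {B, AB} ✓
  AO → possible child types {B, AB} ✓
  BB → possible child types {B} ✗
  BO → possible child types {B} ✗
  OO → possible child types {B} ✗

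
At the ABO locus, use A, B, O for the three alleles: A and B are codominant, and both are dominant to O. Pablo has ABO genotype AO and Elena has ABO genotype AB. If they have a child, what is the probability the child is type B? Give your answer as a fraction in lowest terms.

1/4

ABO cross AO × AB → offspring phenotypes: 1/2 A, 1/4 B, 1/4 AB.
So P(type B) = 1/4.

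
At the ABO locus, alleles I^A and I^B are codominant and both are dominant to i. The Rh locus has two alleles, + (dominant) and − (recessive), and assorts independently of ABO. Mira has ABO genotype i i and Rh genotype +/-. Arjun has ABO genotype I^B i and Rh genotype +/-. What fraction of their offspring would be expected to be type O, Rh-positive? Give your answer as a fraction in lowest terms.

ABO cross i i × I^B i → offspring phenotypes: 1/2 O, 1/2 B.
Rh cross +/- × +/- → 3/4 Rh+, 1/4 Rh-.
Independent loci: P(type O, Rh-positive) = 1/2 × 3/4 = 3/8.

3/8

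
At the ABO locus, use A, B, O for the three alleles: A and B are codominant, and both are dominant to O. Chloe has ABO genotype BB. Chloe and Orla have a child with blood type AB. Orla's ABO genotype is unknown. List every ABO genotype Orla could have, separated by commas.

For each candidate genotype of Orla, check whether crossing it with BB can produce every observed child phenotype.
  AA → possible child types {AB} ✓
  AB → possible child types {B, AB} ✓
  AO → possible child types {B, AB} ✓
  BB → possible child types {B} ✗
  BO → possible child types {B} ✗
  OO → possible child types {B} ✗

AA, AB, AO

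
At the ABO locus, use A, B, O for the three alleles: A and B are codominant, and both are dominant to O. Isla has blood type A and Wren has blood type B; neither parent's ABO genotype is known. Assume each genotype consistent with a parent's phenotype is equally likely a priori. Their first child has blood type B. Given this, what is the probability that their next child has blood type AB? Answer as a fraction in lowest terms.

Possible genotypes: Isla ∈ {AA, AO}; Wren ∈ {BB, BO}.
Weight each parental genotype pair by prior × P(type-B child):
  AO × BB: posterior weight 2/3; P(next child type AB) = 1/2.
  AO × BO: posterior weight 1/3; P(next child type AB) = 1/4.
Weighted sum = 5/12.

5/12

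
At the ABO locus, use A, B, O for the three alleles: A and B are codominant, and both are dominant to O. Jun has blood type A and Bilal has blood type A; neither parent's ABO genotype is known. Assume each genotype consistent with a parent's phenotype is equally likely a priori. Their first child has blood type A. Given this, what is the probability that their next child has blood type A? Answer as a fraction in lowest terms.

Possible genotypes: Jun ∈ {AA, AO}; Bilal ∈ {AA, AO}.
Weight each parental genotype pair by prior × P(type-A child):
  AA × AA: posterior weight 4/15; P(next child type A) = 1.
  AA × AO: posterior weight 4/15; P(next child type A) = 1.
  AO × AA: posterior weight 4/15; P(next child type A) = 1.
  AO × AO: posterior weight 1/5; P(next child type A) = 3/4.
Weighted sum = 19/20.

19/20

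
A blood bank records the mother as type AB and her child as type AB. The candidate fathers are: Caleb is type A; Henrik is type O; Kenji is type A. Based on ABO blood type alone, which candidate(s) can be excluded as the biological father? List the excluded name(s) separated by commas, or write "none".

Henrik

A candidate is excluded only if no genotype consistent with his phenotype could produce a type AB child with a type AB mother.
Henrik (type O): no genotype consistent with that phenotype can produce a type-AB child with a type-AB mother.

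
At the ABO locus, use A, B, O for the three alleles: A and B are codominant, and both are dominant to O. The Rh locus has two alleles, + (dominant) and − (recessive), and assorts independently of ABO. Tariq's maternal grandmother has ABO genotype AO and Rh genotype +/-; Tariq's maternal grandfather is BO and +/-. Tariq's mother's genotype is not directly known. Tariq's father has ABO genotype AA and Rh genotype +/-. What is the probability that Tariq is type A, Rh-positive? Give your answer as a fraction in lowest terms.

Tariq's mother's ABO genotype from AO × BO: 1/4 AB, 1/4 AO, 1/4 BO, 1/4 OO.
Crossing each possibility with the father AA and summing P(type A): 1/4·1/2 + 1/4·1 + 1/4·1/2 + 1/4·1 = 3/4.
Similarly for Rh via the mother's Rh distribution: P(Rh+) = 3/4.
Independent loci: 3/4 × 3/4 = 9/16.

9/16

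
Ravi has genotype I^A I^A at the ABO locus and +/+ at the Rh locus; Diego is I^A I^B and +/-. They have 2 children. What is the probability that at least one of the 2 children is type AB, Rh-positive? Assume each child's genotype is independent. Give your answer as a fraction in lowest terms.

ABO cross I^A I^A × I^A I^B → 1/2 A, 1/2 AB.
Rh cross +/+ × +/- → 1 Rh+; so P(type AB, Rh-positive) = 1/2 × 1 = 1/2 per child.
P(none) = (1/2)^2 = 1/4; P(at least one) = 1 − 1/4 = 3/4.

3/4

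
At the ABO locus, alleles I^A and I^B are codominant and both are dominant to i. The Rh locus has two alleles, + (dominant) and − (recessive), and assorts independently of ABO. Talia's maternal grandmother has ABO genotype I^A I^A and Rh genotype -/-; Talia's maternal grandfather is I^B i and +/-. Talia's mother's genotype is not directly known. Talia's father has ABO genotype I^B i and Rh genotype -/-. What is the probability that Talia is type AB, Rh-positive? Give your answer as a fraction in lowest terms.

1/16

Talia's mother's ABO genotype from I^A I^A × I^B i: 1/2 I^A I^B, 1/2 I^A i.
Crossing each possibility with the father I^B i and summing P(type AB): 1/2·1/4 + 1/2·1/4 = 1/4.
Similarly for Rh via the mother's Rh distribution: P(Rh+) = 1/4.
Independent loci: 1/4 × 1/4 = 1/16.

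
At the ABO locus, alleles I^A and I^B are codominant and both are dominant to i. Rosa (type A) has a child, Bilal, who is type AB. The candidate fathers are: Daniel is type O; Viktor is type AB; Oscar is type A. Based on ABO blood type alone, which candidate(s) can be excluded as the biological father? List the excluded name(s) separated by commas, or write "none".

Daniel, Oscar

A candidate is excluded only if no genotype consistent with his phenotype could produce a type AB child with a type A mother.
Daniel (type O): no genotype consistent with that phenotype can produce a type-AB child with a type-A mother.
Oscar (type A): no genotype consistent with that phenotype can produce a type-AB child with a type-A mother.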